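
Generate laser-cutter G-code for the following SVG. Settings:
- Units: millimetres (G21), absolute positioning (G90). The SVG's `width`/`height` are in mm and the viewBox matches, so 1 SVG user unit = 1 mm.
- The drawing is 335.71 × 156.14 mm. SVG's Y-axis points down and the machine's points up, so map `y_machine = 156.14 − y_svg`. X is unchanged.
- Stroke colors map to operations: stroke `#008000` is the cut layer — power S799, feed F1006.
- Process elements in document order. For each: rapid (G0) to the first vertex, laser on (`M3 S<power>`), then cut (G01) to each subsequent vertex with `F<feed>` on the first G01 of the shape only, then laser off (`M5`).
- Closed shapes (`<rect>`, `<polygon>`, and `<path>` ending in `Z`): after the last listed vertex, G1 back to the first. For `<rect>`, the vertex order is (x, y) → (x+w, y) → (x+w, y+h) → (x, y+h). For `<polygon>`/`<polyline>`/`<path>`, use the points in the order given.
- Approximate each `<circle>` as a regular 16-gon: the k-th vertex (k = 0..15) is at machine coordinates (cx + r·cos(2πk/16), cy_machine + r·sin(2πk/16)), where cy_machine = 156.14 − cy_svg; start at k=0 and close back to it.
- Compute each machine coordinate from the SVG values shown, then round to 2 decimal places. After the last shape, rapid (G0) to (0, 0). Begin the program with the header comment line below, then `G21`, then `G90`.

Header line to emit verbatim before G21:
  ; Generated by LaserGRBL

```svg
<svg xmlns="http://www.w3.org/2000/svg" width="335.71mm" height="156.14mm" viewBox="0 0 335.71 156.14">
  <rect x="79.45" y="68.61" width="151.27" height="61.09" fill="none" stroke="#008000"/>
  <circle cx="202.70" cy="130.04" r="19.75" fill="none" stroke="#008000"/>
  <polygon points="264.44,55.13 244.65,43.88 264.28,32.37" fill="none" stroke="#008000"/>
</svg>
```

Since the viewBox matches the mm dimensions, user units are millimetres directly. The only transform is the Y-flip y_m = 156.14 − y_svg.

Shape 1 is a rectangle drawn with `<rect>`. Its stroke #008000 means cut at S799, F1006. After flipping Y the toolpath is (79.45,87.53) → (230.72,87.53) → (230.72,26.44) → (79.45,26.44) → (79.45,87.53), returning to the start.

Shape 2 is a circle drawn with `<circle>`. Its stroke #008000 means cut at S799, F1006. After flipping Y the toolpath is (222.45,26.10) → (220.95,33.66) → (216.67,40.07) → (210.26,44.35) → (202.70,45.85) → (195.14,44.35) → (188.73,40.07) → (184.45,33.66) → (182.95,26.10) → (184.45,18.54) → (188.73,12.13) → (195.14,7.85) → (202.70,6.35) → (210.26,7.85) → (216.67,12.13) → (220.95,18.54) → (222.45,26.10), returning to the start.

Shape 3 is a regular polygon drawn with `<polygon>`. Its stroke #008000 means cut at S799, F1006. After flipping Y the toolpath is (264.44,101.01) → (244.65,112.26) → (264.28,123.77) → (264.44,101.01), returning to the start.

; Generated by LaserGRBL
G21
G90
G0 X79.45 Y87.53
M3 S799
G01 X230.72 Y87.53 F1006
G01 X230.72 Y26.44
G01 X79.45 Y26.44
G01 X79.45 Y87.53
M5
G0 X222.45 Y26.10
M3 S799
G01 X220.95 Y33.66 F1006
G01 X216.67 Y40.07
G01 X210.26 Y44.35
G01 X202.70 Y45.85
G01 X195.14 Y44.35
G01 X188.73 Y40.07
G01 X184.45 Y33.66
G01 X182.95 Y26.10
G01 X184.45 Y18.54
G01 X188.73 Y12.13
G01 X195.14 Y7.85
G01 X202.70 Y6.35
G01 X210.26 Y7.85
G01 X216.67 Y12.13
G01 X220.95 Y18.54
G01 X222.45 Y26.10
M5
G0 X264.44 Y101.01
M3 S799
G01 X244.65 Y112.26 F1006
G01 X264.28 Y123.77
G01 X264.44 Y101.01
M5
G0 X0.00 Y0.00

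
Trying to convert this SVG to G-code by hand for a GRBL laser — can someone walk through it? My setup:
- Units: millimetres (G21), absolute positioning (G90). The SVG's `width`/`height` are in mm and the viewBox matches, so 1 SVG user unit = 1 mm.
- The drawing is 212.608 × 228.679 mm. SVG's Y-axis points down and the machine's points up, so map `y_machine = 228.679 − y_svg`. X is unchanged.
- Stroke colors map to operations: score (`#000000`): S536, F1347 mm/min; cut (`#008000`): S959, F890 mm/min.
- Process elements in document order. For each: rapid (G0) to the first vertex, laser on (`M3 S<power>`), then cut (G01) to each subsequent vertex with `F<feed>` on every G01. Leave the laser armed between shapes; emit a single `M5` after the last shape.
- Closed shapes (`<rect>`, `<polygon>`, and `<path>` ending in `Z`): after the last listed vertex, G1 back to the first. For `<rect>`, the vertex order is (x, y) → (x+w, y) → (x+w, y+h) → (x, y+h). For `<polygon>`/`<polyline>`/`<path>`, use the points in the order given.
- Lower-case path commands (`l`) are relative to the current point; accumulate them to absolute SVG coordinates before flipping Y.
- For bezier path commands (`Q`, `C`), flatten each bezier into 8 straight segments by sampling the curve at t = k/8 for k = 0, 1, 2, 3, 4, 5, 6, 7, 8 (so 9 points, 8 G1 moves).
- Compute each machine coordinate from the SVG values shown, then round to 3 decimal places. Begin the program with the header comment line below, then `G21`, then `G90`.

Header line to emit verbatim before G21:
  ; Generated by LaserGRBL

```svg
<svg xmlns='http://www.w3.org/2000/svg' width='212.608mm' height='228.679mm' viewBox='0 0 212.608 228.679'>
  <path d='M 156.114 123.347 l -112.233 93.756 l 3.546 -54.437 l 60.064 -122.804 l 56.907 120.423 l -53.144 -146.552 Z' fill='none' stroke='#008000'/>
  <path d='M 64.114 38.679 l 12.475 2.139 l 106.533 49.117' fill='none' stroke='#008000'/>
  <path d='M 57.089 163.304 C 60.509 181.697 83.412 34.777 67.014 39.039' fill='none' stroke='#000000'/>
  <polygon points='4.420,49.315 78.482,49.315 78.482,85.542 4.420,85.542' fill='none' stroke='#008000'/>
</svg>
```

; Generated by LaserGRBL
G21
G90
G0 X156.114 Y105.332
M3 S959
G01 X43.881 Y11.576 F890
G01 X47.427 Y66.013 F890
G01 X107.491 Y188.817 F890
G01 X164.398 Y68.394 F890
G01 X111.254 Y214.946 F890
G01 X156.114 Y105.332 F890
G0 X64.114 Y190.000
M3 S959
G01 X76.589 Y187.861 F890
G01 X183.122 Y138.744 F890
G0 X57.089 Y65.375
M3 S536
G01 X59.170 Y65.609 F1347
G01 X62.389 Y77.631 F1347
G01 X66.056 Y97.734 F1347
G01 X69.483 Y122.208 F1347
G01 X71.982 Y147.345 F1347
G01 X72.862 Y169.435 F1347
G01 X71.436 Y184.770 F1347
G01 X67.014 Y189.640 F1347
G0 X4.420 Y179.364
M3 S959
G01 X78.482 Y179.364 F890
G01 X78.482 Y143.137 F890
G01 X4.420 Y143.137 F890
G01 X4.420 Y179.364 F890
M5

viewBox `0 0 212.608 228.679` with mm width/height → 1 unit = 1 mm. Flip: y_m = 228.679 − y_svg.

**Shape 1** — `<path>` closed polygon, stroke `#008000` → cut (S959, F890). Machine vertices: (156.114,105.332) → (43.881,11.576) → (47.427,66.013) → (107.491,188.817) → (164.398,68.394) → (111.254,214.946) → (156.114,105.332). Closed: final G1 returns to the first vertex.

**Shape 2** — `<path>` open polyline, stroke `#008000` → cut (S959, F890). Machine vertices: (64.114,190.000) → (76.589,187.861) → (183.122,138.744). Open path.

**Shape 3** — `<path>` cubic bezier, stroke `#000000` → score (S536, F1347). Control points (SVG): P0=(57.089,163.304), P1=(60.509,181.697), P2=(83.412,34.777), P3=(67.014,39.039); sampled at t=k/8. Machine vertices: (57.089,65.375) → (59.170,65.609) → (62.389,77.631) → (66.056,97.734) → (69.483,122.208) → (71.982,147.345) → (72.862,169.435) → (71.436,184.770) → (67.014,189.640). Open path.

**Shape 4** — `<polygon>` rectangle, stroke `#008000` → cut (S959, F890). Machine vertices: (4.420,179.364) → (78.482,179.364) → (78.482,143.137) → (4.420,143.137) → (4.420,179.364). Closed: final G1 returns to the first vertex.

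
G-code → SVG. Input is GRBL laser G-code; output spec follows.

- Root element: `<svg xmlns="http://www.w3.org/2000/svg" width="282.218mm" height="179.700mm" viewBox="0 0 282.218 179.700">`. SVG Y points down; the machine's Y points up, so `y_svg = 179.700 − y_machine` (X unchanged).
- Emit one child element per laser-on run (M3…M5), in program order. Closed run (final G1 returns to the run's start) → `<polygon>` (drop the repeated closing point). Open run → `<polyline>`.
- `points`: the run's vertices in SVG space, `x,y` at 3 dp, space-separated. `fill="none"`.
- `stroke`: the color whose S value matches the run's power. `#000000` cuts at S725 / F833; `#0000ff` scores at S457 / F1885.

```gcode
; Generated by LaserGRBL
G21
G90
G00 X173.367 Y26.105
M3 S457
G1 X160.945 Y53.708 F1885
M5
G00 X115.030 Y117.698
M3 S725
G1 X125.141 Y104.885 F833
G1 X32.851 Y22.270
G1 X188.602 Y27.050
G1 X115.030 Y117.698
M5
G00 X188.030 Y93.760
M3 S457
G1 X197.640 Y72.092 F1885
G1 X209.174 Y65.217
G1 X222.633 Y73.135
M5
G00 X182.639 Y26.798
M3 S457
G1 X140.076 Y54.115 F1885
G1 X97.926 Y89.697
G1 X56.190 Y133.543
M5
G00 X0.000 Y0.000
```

<svg xmlns="http://www.w3.org/2000/svg" width="282.218mm" height="179.700mm" viewBox="0 0 282.218 179.700">
  <polyline points="173.367,153.595 160.945,125.992" fill="none" stroke="#0000ff"/>
  <polygon points="115.030,62.002 125.141,74.815 32.851,157.430 188.602,152.650" fill="none" stroke="#000000"/>
  <polyline points="188.030,85.940 197.640,107.608 209.174,114.483 222.633,106.565" fill="none" stroke="#0000ff"/>
  <polyline points="182.639,152.902 140.076,125.585 97.926,90.003 56.190,46.157" fill="none" stroke="#0000ff"/>
</svg>

Each laser-on run becomes one SVG element. Flip Y back into SVG space with y_svg = 179.700 − y_machine.

Run 1: S457 ⇒ score layer `#0000ff`. The run is open, so emit a `<polyline>` with points (Y-flipped): 173.367,153.595 160.945,125.992.

Run 2: power S725 maps to stroke `#000000` (cut). The run returns to its start, so emit a `<polygon>` with points (Y-flipped): 115.030,62.002 125.141,74.815 32.851,157.430 188.602,152.650.

Run 3: S457 ⇒ score layer `#0000ff`. The run is open, so emit a `<polyline>` with points (Y-flipped): 188.030,85.940 197.640,107.608 209.174,114.483 222.633,106.565.

Run 4: power S457 maps to stroke `#0000ff` (score). The run is open, so emit a `<polyline>` with points (Y-flipped): 182.639,152.902 140.076,125.585 97.926,90.003 56.190,46.157.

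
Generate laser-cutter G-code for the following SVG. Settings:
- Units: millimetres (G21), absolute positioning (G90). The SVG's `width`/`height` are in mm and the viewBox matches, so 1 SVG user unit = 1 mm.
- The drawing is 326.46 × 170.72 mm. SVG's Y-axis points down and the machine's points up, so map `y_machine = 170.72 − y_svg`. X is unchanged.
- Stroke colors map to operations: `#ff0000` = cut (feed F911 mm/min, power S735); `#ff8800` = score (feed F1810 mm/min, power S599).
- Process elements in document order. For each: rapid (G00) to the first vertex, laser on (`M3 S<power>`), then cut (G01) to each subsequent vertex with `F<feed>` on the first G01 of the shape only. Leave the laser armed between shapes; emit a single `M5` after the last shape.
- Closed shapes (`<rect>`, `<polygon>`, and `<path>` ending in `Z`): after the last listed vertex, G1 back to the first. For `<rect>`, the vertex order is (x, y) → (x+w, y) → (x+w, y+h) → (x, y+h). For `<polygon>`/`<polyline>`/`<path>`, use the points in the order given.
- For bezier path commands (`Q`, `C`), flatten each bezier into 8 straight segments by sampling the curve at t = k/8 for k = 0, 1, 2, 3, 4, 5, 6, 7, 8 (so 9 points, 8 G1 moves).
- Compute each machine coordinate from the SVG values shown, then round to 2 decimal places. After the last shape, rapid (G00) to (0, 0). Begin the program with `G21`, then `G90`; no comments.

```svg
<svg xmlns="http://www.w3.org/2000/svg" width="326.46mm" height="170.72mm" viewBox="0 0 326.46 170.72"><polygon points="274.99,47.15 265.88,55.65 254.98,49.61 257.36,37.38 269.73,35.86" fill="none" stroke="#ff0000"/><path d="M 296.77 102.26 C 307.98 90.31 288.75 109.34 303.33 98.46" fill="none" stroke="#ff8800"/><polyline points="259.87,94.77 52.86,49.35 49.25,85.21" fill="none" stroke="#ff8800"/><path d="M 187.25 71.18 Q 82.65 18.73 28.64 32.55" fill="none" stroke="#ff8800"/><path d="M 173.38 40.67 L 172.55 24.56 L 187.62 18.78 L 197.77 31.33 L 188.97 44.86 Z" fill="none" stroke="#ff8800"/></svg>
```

G21
G90
G00 X274.99 Y123.57
M3 S735
G01 X265.88 Y115.07 F911
G01 X254.98 Y121.11
G01 X257.36 Y133.34
G01 X269.73 Y134.86
G01 X274.99 Y123.57
G00 X296.77 Y68.46
M3 S599
G01 X299.67 Y71.61 F1810
G01 X300.47 Y72.57
G01 X299.93 Y72.05
G01 X298.79 Y70.76
G01 X297.80 Y69.43
G01 X297.73 Y68.76
G01 X299.32 Y69.46
G01 X303.33 Y72.26
G00 X259.87 Y75.95
M3 S599
G01 X52.86 Y121.37 F1810
G01 X49.25 Y85.51
G00 X187.25 Y99.54
M3 S599
G01 X161.89 Y111.62 F1810
G01 X138.11 Y121.62
G01 X115.91 Y129.56
G01 X95.30 Y135.42
G01 X76.26 Y139.22
G01 X58.81 Y140.94
G01 X42.93 Y140.59
G01 X28.64 Y138.17
G00 X173.38 Y130.05
M3 S599
G01 X172.55 Y146.16 F1810
G01 X187.62 Y151.94
G01 X197.77 Y139.39
G01 X188.97 Y125.86
G01 X173.38 Y130.05
M5
G00 X0.00 Y0.00

viewBox `0 0 326.46 170.72` with mm width/height → 1 unit = 1 mm. Flip: y_m = 170.72 − y_svg.

**Shape 1** — `<polygon>` regular polygon, stroke `#ff0000` → cut (S735, F911). Machine vertices: (274.99,123.57) → (265.88,115.07) → (254.98,121.11) → (257.36,133.34) → (269.73,134.86) → (274.99,123.57). Closed: final G1 returns to the first vertex.

**Shape 2** — `<path>` cubic bezier, stroke `#ff8800` → score (S599, F1810). Control points (SVG): P0=(296.77,102.26), P1=(307.98,90.31), P2=(288.75,109.34), P3=(303.33,98.46); sampled at t=k/8. Machine vertices: (296.77,68.46) → (299.67,71.61) → (300.47,72.57) → (299.93,72.05) → (298.79,70.76) → (297.80,69.43) → (297.73,68.76) → (299.32,69.46) → (303.33,72.26). Open path.

**Shape 3** — `<polyline>` open polyline, stroke `#ff8800` → score (S599, F1810). Machine vertices: (259.87,75.95) → (52.86,121.37) → (49.25,85.51). Open path.

**Shape 4** — `<path>` quadratic bezier, stroke `#ff8800` → score (S599, F1810). Control points (SVG): P0=(187.25,71.18), P1=(82.65,18.73), P2=(28.64,32.55); sampled at t=k/8. Machine vertices: (187.25,99.54) → (161.89,111.62) → (138.11,121.62) → (115.91,129.56) → (95.30,135.42) → (76.26,139.22) → (58.81,140.94) → (42.93,140.59) → (28.64,138.17). Open path.

**Shape 5** — `<path>` regular polygon, stroke `#ff8800` → score (S599, F1810). Machine vertices: (173.38,130.05) → (172.55,146.16) → (187.62,151.94) → (197.77,139.39) → (188.97,125.86) → (173.38,130.05). Closed: final G1 returns to the first vertex.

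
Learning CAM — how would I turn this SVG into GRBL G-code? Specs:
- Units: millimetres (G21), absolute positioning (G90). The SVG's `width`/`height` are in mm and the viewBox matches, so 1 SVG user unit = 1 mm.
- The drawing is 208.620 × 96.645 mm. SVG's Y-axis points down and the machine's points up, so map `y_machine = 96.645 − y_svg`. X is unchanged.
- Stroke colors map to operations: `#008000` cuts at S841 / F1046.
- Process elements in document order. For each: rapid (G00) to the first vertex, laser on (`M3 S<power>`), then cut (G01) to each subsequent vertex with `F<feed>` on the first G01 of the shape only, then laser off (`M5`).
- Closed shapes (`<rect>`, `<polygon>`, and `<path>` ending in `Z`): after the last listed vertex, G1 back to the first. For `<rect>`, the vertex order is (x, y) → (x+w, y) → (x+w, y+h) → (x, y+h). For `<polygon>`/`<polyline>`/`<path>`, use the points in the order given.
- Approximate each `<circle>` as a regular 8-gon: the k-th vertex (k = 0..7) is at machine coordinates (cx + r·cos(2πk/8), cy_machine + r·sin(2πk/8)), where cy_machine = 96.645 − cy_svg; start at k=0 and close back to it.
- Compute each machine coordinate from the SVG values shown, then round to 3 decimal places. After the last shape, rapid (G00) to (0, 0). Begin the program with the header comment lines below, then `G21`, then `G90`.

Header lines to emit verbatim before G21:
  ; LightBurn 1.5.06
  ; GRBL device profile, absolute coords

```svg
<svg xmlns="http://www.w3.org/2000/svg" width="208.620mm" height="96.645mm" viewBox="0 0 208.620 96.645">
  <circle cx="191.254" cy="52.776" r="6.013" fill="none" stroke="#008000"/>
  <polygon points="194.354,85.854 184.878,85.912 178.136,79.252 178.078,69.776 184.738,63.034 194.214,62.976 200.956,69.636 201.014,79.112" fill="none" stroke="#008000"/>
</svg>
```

; LightBurn 1.5.06
; GRBL device profile, absolute coords
G21
G90
G00 X197.267 Y43.869
M3 S841
G01 X195.506 Y48.121 F1046
G01 X191.254 Y49.882
G01 X187.002 Y48.121
G01 X185.241 Y43.869
G01 X187.002 Y39.617
G01 X191.254 Y37.856
G01 X195.506 Y39.617
G01 X197.267 Y43.869
M5
G00 X194.354 Y10.791
M3 S841
G01 X184.878 Y10.733 F1046
G01 X178.136 Y17.393
G01 X178.078 Y26.869
G01 X184.738 Y33.611
G01 X194.214 Y33.669
G01 X200.956 Y27.009
G01 X201.014 Y17.533
G01 X194.354 Y10.791
M5
G00 X0.000 Y0.000

1 u = 1 mm; y_m = 96.645 − y.

[1] `<circle>` circle, #008000→cut S841 F1046: (197.267,43.869) → (195.506,48.121) → (191.254,49.882) → (187.002,48.121) → (185.241,43.869) → (187.002,39.617) → (191.254,37.856) → (195.506,39.617) → (197.267,43.869) (closed)

[2] `<polygon>` regular polygon, #008000→cut S841 F1046: (194.354,10.791) → (184.878,10.733) → (178.136,17.393) → (178.078,26.869) → (184.738,33.611) → (194.214,33.669) → (200.956,27.009) → (201.014,17.533) → (194.354,10.791) (closed)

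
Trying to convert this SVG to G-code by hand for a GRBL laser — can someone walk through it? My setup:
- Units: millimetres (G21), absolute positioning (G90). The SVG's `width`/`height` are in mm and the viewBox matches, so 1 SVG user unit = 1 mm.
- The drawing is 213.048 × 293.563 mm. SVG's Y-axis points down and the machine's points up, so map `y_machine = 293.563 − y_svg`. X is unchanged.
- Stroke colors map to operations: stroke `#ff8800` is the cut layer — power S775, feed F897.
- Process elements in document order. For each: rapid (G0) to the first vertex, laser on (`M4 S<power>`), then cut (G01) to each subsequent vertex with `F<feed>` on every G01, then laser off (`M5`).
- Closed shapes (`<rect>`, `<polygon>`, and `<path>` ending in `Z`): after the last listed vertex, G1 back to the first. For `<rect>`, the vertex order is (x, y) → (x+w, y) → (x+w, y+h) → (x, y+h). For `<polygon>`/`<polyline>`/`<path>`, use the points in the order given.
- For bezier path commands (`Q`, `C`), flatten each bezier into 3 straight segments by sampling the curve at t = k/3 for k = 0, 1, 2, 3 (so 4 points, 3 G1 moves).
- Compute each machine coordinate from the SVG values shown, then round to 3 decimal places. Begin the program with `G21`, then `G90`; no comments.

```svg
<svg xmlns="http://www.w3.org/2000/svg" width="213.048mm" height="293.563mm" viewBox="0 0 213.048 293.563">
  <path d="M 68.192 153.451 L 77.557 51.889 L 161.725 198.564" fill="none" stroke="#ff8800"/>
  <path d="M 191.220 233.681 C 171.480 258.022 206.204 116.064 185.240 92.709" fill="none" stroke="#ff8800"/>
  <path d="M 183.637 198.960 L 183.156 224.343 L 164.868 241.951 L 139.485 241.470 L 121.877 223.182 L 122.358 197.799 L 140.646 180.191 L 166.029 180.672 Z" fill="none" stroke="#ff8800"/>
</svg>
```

G21
G90
G0 X68.192 Y140.112
M4 S775
G01 X77.557 Y241.674 F897
G01 X161.725 Y94.999 F897
M5
G0 X191.220 Y59.882
M4 S775
G01 X185.555 Y80.422 F897
G01 X191.721 Y148.517 F897
G01 X185.240 Y200.854 F897
M5
G0 X183.637 Y94.603
M4 S775
G01 X183.156 Y69.220 F897
G01 X164.868 Y51.612 F897
G01 X139.485 Y52.093 F897
G01 X121.877 Y70.381 F897
G01 X122.358 Y95.764 F897
G01 X140.646 Y113.372 F897
G01 X166.029 Y112.891 F897
G01 X183.637 Y94.603 F897
M5

Since the viewBox matches the mm dimensions, user units are millimetres directly. The only transform is the Y-flip y_m = 293.563 − y_svg.

Shape 1 is a open polyline drawn with `<path>`. Its stroke #ff8800 means cut at S775, F897. After flipping Y the toolpath is (68.192,140.112) → (77.557,241.674) → (161.725,94.999).

Shape 2 is a cubic bezier drawn with `<path>`. Its stroke #ff8800 means cut at S775, F897. After flipping Y the toolpath is (191.220,59.882) → (185.555,80.422) → (191.721,148.517) → (185.240,200.854).

Shape 3 is a regular polygon drawn with `<path>`. Its stroke #ff8800 means cut at S775, F897. After flipping Y the toolpath is (183.637,94.603) → (183.156,69.220) → (164.868,51.612) → (139.485,52.093) → (121.877,70.381) → (122.358,95.764) → (140.646,113.372) → (166.029,112.891) → (183.637,94.603), returning to the start.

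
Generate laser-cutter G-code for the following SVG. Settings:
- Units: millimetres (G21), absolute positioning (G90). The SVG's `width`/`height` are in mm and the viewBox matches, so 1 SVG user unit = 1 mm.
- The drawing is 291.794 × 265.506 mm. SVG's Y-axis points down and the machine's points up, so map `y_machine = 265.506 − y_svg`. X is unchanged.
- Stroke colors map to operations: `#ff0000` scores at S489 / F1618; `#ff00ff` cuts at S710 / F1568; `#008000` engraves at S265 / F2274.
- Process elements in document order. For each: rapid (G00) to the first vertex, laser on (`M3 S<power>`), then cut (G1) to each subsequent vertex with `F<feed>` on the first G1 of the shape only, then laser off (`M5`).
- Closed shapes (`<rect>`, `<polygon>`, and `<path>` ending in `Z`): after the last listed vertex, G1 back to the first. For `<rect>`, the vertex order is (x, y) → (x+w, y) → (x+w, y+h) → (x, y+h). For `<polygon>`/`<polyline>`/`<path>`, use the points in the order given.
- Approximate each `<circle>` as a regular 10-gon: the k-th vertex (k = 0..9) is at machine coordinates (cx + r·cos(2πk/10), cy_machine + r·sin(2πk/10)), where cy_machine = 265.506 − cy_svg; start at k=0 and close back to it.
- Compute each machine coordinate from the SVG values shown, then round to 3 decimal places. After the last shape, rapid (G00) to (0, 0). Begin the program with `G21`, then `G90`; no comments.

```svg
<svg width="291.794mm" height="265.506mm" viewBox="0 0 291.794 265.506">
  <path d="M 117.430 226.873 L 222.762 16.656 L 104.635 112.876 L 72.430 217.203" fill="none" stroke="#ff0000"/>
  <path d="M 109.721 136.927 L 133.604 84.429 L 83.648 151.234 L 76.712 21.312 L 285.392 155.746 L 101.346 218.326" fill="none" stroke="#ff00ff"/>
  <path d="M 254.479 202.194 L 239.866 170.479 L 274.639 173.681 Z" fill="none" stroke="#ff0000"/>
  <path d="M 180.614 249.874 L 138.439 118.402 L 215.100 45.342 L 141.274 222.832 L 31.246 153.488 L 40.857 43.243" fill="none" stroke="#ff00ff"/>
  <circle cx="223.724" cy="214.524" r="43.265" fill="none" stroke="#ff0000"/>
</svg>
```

viewBox `0 0 291.794 265.506` with mm width/height → 1 unit = 1 mm. Flip: y_m = 265.506 − y_svg.

**Shape 1** — `<path>` open polyline, stroke `#ff0000` → score (S489, F1618). Machine vertices: (117.430,38.633) → (222.762,248.850) → (104.635,152.630) → (72.430,48.303). Open path.

**Shape 2** — `<path>` open polyline, stroke `#ff00ff` → cut (S710, F1568). Machine vertices: (109.721,128.579) → (133.604,181.077) → (83.648,114.272) → (76.712,244.194) → (285.392,109.760) → (101.346,47.180). Open path.

**Shape 3** — `<path>` regular polygon, stroke `#ff0000` → score (S489, F1618). Machine vertices: (254.479,63.312) → (239.866,95.027) → (274.639,91.825) → (254.479,63.312). Closed: final G1 returns to the first vertex.

**Shape 4** — `<path>` open polyline, stroke `#ff00ff` → cut (S710, F1568). Machine vertices: (180.614,15.632) → (138.439,147.104) → (215.100,220.164) → (141.274,42.674) → (31.246,112.018) → (40.857,222.263). Open path.

**Shape 5** — `<circle>` circle, stroke `#ff0000` → score (S489, F1618). Machine vertices: (266.989,50.982) → (258.726,76.413) → (237.094,92.129) → (210.354,92.129) → (188.722,76.413) → (180.459,50.982) → (188.722,25.551) → (210.354,9.835) → (237.094,9.835) → (258.726,25.551) → (266.989,50.982). Closed: final G1 returns to the first vertex.

G21
G90
G00 X117.430 Y38.633
M3 S489
G1 X222.762 Y248.850 F1618
G1 X104.635 Y152.630
G1 X72.430 Y48.303
M5
G00 X109.721 Y128.579
M3 S710
G1 X133.604 Y181.077 F1568
G1 X83.648 Y114.272
G1 X76.712 Y244.194
G1 X285.392 Y109.760
G1 X101.346 Y47.180
M5
G00 X254.479 Y63.312
M3 S489
G1 X239.866 Y95.027 F1618
G1 X274.639 Y91.825
G1 X254.479 Y63.312
M5
G00 X180.614 Y15.632
M3 S710
G1 X138.439 Y147.104 F1568
G1 X215.100 Y220.164
G1 X141.274 Y42.674
G1 X31.246 Y112.018
G1 X40.857 Y222.263
M5
G00 X266.989 Y50.982
M3 S489
G1 X258.726 Y76.413 F1618
G1 X237.094 Y92.129
G1 X210.354 Y92.129
G1 X188.722 Y76.413
G1 X180.459 Y50.982
G1 X188.722 Y25.551
G1 X210.354 Y9.835
G1 X237.094 Y9.835
G1 X258.726 Y25.551
G1 X266.989 Y50.982
M5
G00 X0.000 Y0.000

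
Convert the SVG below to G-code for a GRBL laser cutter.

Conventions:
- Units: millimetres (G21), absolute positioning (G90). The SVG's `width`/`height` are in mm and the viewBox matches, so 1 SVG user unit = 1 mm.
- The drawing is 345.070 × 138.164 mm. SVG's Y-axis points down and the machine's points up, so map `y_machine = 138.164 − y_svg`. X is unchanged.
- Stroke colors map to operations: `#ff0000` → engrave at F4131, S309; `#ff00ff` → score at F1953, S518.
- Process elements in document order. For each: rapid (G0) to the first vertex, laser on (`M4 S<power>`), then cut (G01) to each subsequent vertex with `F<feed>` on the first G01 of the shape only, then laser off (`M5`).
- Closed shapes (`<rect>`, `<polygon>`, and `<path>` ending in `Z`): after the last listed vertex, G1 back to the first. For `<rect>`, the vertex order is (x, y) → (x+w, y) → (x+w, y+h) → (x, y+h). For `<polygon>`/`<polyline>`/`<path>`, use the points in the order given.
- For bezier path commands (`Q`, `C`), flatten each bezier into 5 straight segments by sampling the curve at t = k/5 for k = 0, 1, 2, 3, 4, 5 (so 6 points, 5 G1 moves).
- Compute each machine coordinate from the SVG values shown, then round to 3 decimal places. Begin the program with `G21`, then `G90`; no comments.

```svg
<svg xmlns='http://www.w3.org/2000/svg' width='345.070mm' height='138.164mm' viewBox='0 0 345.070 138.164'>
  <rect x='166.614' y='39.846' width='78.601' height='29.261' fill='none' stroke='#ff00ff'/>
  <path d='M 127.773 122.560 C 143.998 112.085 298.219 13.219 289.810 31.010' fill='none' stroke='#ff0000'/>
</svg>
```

viewBox `0 0 345.070 138.164` with mm width/height → 1 unit = 1 mm. Flip: y_m = 138.164 − y_svg.

**Shape 1** — `<rect>` rectangle, stroke `#ff00ff` → score (S518, F1953). Machine vertices: (166.614,98.318) → (245.215,98.318) → (245.215,69.057) → (166.614,69.057) → (166.614,98.318). Closed: final G1 returns to the first vertex.

**Shape 2** — `<path>` cubic bezier, stroke `#ff0000` → engrave (S309, F4131). Control points (SVG): P0=(127.773,122.560), P1=(143.998,112.085), P2=(298.219,13.219), P3=(289.810,31.010); sampled at t=k/5. Machine vertices: (127.773,15.604) → (151.663,30.856) → (194.241,57.479) → (241.078,85.631) → (277.745,105.470) → (289.810,107.154). Open path.

G21
G90
G0 X166.614 Y98.318
M4 S518
G01 X245.215 Y98.318 F1953
G01 X245.215 Y69.057
G01 X166.614 Y69.057
G01 X166.614 Y98.318
M5
G0 X127.773 Y15.604
M4 S309
G01 X151.663 Y30.856 F4131
G01 X194.241 Y57.479
G01 X241.078 Y85.631
G01 X277.745 Y105.470
G01 X289.810 Y107.154
M5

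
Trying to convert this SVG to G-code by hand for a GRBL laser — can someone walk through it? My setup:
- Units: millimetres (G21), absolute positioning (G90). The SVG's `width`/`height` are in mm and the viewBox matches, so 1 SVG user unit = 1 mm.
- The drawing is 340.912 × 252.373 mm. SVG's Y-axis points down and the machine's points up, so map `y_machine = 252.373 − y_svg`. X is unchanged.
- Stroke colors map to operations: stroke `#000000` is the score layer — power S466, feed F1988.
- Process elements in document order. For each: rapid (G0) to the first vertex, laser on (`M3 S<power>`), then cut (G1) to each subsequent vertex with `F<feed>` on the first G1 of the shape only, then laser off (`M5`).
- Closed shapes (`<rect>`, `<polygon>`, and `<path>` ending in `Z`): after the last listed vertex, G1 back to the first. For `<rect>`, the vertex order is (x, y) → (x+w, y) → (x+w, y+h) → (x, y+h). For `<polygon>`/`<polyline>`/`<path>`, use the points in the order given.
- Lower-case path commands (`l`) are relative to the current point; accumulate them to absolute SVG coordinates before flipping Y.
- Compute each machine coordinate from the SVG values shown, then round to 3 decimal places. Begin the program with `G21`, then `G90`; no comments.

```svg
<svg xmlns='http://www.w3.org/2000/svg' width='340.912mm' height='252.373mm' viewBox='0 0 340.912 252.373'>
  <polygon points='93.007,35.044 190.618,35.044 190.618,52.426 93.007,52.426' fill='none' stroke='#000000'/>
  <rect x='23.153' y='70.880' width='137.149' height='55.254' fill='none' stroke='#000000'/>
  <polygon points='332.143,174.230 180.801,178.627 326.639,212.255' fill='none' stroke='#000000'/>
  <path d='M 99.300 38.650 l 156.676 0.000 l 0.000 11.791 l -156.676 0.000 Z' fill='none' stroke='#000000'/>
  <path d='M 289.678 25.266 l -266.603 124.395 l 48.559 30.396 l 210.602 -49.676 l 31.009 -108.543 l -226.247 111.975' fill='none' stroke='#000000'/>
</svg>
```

Since the viewBox matches the mm dimensions, user units are millimetres directly. The only transform is the Y-flip y_m = 252.373 − y_svg.

Shape 1 is a rectangle drawn with `<polygon>`. Its stroke #000000 means score at S466, F1988. After flipping Y the toolpath is (93.007,217.329) → (190.618,217.329) → (190.618,199.947) → (93.007,199.947) → (93.007,217.329), returning to the start.

Shape 2 is a rectangle drawn with `<rect>`. Its stroke #000000 means score at S466, F1988. After flipping Y the toolpath is (23.153,181.493) → (160.302,181.493) → (160.302,126.239) → (23.153,126.239) → (23.153,181.493), returning to the start.

Shape 3 is a closed polygon drawn with `<polygon>`. Its stroke #000000 means score at S466, F1988. After flipping Y the toolpath is (332.143,78.143) → (180.801,73.746) → (326.639,40.118) → (332.143,78.143), returning to the start.

Shape 4 is a rectangle drawn with `<path>`. Its stroke #000000 means score at S466, F1988. After flipping Y the toolpath is (99.300,213.723) → (255.976,213.723) → (255.976,201.932) → (99.300,201.932) → (99.300,213.723), returning to the start.

Shape 5 is a open polyline drawn with `<path>`. Its stroke #000000 means score at S466, F1988. After flipping Y the toolpath is (289.678,227.107) → (23.075,102.712) → (71.634,72.316) → (282.236,121.992) → (313.245,230.535) → (86.998,118.560).

G21
G90
G0 X93.007 Y217.329
M3 S466
G1 X190.618 Y217.329 F1988
G1 X190.618 Y199.947
G1 X93.007 Y199.947
G1 X93.007 Y217.329
M5
G0 X23.153 Y181.493
M3 S466
G1 X160.302 Y181.493 F1988
G1 X160.302 Y126.239
G1 X23.153 Y126.239
G1 X23.153 Y181.493
M5
G0 X332.143 Y78.143
M3 S466
G1 X180.801 Y73.746 F1988
G1 X326.639 Y40.118
G1 X332.143 Y78.143
M5
G0 X99.300 Y213.723
M3 S466
G1 X255.976 Y213.723 F1988
G1 X255.976 Y201.932
G1 X99.300 Y201.932
G1 X99.300 Y213.723
M5
G0 X289.678 Y227.107
M3 S466
G1 X23.075 Y102.712 F1988
G1 X71.634 Y72.316
G1 X282.236 Y121.992
G1 X313.245 Y230.535
G1 X86.998 Y118.560
M5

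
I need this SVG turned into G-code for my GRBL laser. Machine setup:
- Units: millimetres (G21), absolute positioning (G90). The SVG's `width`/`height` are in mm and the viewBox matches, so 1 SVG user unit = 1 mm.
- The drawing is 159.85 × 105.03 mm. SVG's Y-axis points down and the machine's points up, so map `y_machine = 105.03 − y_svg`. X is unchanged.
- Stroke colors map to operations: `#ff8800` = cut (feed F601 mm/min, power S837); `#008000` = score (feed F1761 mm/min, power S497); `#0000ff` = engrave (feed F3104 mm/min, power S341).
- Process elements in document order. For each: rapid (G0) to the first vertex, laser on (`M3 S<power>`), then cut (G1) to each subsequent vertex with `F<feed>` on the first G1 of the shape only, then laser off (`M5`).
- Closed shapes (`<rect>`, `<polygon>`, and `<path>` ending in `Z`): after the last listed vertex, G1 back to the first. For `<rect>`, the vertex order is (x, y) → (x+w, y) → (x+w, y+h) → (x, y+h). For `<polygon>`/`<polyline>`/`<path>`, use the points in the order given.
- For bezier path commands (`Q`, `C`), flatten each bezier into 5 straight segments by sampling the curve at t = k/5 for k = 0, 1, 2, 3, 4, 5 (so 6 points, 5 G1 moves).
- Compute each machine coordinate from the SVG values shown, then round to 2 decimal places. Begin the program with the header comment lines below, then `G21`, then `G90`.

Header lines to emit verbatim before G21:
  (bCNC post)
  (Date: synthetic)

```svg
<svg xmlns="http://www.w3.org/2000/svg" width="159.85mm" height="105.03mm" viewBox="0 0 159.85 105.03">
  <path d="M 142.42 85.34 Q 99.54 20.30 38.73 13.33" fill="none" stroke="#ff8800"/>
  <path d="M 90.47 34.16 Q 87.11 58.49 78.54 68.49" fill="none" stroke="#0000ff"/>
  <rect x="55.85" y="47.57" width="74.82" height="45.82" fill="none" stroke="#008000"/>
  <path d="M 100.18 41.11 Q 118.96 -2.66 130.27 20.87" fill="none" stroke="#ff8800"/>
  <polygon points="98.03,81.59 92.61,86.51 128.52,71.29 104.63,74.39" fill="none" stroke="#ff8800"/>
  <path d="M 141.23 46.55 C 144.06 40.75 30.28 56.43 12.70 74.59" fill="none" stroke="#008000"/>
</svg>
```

Since the viewBox matches the mm dimensions, user units are millimetres directly. The only transform is the Y-flip y_m = 105.03 − y_svg.

Shape 1 is a quadratic bezier drawn with `<path>`. Its stroke #ff8800 means cut at S837, F601. After flipping Y the toolpath is (142.42,19.69) → (124.55,43.38) → (105.25,62.43) → (84.51,76.83) → (62.34,86.59) → (38.73,91.70).

Shape 2 is a quadratic bezier drawn with `<path>`. Its stroke #0000ff means engrave at S341, F3104. After flipping Y the toolpath is (90.47,70.87) → (88.92,61.71) → (86.95,53.70) → (84.56,46.83) → (81.76,41.11) → (78.54,36.54).

Shape 3 is a rectangle drawn with `<rect>`. Its stroke #008000 means score at S497, F1761. After flipping Y the toolpath is (55.85,57.46) → (130.67,57.46) → (130.67,11.64) → (55.85,11.64) → (55.85,57.46), returning to the start.

Shape 4 is a quadratic bezier drawn with `<path>`. Its stroke #ff8800 means cut at S837, F601. After flipping Y the toolpath is (100.18,63.92) → (107.39,78.74) → (114.01,88.17) → (120.03,92.22) → (125.45,90.88) → (130.27,84.16).

Shape 5 is a closed polygon drawn with `<polygon>`. Its stroke #ff8800 means cut at S837, F601. After flipping Y the toolpath is (98.03,23.44) → (92.61,18.52) → (128.52,33.74) → (104.63,30.64) → (98.03,23.44), returning to the start.

Shape 6 is a cubic bezier drawn with `<path>`. Its stroke #008000 means score at S497, F1761. After flipping Y the toolpath is (141.23,58.48) → (130.64,59.53) → (102.27,56.35) → (66.35,49.83) → (33.09,40.89) → (12.70,30.44).

(bCNC post)
(Date: synthetic)
G21
G90
G0 X142.42 Y19.69
M3 S837
G1 X124.55 Y43.38 F601
G1 X105.25 Y62.43
G1 X84.51 Y76.83
G1 X62.34 Y86.59
G1 X38.73 Y91.70
M5
G0 X90.47 Y70.87
M3 S341
G1 X88.92 Y61.71 F3104
G1 X86.95 Y53.70
G1 X84.56 Y46.83
G1 X81.76 Y41.11
G1 X78.54 Y36.54
M5
G0 X55.85 Y57.46
M3 S497
G1 X130.67 Y57.46 F1761
G1 X130.67 Y11.64
G1 X55.85 Y11.64
G1 X55.85 Y57.46
M5
G0 X100.18 Y63.92
M3 S837
G1 X107.39 Y78.74 F601
G1 X114.01 Y88.17
G1 X120.03 Y92.22
G1 X125.45 Y90.88
G1 X130.27 Y84.16
M5
G0 X98.03 Y23.44
M3 S837
G1 X92.61 Y18.52 F601
G1 X128.52 Y33.74
G1 X104.63 Y30.64
G1 X98.03 Y23.44
M5
G0 X141.23 Y58.48
M3 S497
G1 X130.64 Y59.53 F1761
G1 X102.27 Y56.35
G1 X66.35 Y49.83
G1 X33.09 Y40.89
G1 X12.70 Y30.44
M5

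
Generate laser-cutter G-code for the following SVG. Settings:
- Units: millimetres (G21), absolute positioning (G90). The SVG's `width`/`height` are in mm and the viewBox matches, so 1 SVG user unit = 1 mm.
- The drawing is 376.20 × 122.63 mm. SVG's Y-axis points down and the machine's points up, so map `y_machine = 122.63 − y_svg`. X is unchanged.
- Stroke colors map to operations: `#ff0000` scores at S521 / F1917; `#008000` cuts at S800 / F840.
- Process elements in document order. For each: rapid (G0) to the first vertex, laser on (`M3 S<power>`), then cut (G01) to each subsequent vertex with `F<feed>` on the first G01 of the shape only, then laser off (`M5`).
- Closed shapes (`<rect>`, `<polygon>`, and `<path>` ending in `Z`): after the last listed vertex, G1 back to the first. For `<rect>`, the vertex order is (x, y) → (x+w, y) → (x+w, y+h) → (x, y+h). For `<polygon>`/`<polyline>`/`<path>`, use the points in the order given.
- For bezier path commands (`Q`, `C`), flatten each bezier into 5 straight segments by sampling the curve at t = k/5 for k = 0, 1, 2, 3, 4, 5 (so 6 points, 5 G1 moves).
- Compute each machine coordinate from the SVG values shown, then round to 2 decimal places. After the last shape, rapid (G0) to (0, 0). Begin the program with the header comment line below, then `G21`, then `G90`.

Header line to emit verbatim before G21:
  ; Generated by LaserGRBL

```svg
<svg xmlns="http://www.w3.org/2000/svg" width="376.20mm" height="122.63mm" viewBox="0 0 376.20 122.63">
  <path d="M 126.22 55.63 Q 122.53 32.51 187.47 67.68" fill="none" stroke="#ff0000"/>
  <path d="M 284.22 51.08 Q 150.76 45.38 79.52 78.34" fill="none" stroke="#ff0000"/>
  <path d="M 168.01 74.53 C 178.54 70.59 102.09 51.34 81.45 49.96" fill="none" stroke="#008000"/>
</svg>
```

; Generated by LaserGRBL
G21
G90
G0 X126.22 Y67.00
M3 S521
G01 X127.49 Y73.92 F1917
G01 X134.25 Y76.17
G01 X146.50 Y73.76
G01 X164.24 Y66.69
G01 X187.47 Y54.95
M5
G0 X284.22 Y71.55
M3 S521
G01 X233.32 Y72.28 F1917
G01 X187.41 Y69.92
G01 X146.47 Y64.47
G01 X110.50 Y55.93
G01 X79.52 Y44.29
M5
G0 X168.01 Y48.10
M3 S800
G01 X165.03 Y52.04 F840
G01 X148.03 Y58.05
G01 X123.87 Y64.56
G01 X99.39 Y69.96
G01 X81.45 Y72.67
M5
G0 X0.00 Y0.00

Since the viewBox matches the mm dimensions, user units are millimetres directly. The only transform is the Y-flip y_m = 122.63 − y_svg.

Shape 1 is a quadratic bezier drawn with `<path>`. Its stroke #ff0000 means score at S521, F1917. After flipping Y the toolpath is (126.22,67.00) → (127.49,73.92) → (134.25,76.17) → (146.50,73.76) → (164.24,66.69) → (187.47,54.95).

Shape 2 is a quadratic bezier drawn with `<path>`. Its stroke #ff0000 means score at S521, F1917. After flipping Y the toolpath is (284.22,71.55) → (233.32,72.28) → (187.41,69.92) → (146.47,64.47) → (110.50,55.93) → (79.52,44.29).

Shape 3 is a cubic bezier drawn with `<path>`. Its stroke #008000 means cut at S800, F840. After flipping Y the toolpath is (168.01,48.10) → (165.03,52.04) → (148.03,58.05) → (123.87,64.56) → (99.39,69.96) → (81.45,72.67).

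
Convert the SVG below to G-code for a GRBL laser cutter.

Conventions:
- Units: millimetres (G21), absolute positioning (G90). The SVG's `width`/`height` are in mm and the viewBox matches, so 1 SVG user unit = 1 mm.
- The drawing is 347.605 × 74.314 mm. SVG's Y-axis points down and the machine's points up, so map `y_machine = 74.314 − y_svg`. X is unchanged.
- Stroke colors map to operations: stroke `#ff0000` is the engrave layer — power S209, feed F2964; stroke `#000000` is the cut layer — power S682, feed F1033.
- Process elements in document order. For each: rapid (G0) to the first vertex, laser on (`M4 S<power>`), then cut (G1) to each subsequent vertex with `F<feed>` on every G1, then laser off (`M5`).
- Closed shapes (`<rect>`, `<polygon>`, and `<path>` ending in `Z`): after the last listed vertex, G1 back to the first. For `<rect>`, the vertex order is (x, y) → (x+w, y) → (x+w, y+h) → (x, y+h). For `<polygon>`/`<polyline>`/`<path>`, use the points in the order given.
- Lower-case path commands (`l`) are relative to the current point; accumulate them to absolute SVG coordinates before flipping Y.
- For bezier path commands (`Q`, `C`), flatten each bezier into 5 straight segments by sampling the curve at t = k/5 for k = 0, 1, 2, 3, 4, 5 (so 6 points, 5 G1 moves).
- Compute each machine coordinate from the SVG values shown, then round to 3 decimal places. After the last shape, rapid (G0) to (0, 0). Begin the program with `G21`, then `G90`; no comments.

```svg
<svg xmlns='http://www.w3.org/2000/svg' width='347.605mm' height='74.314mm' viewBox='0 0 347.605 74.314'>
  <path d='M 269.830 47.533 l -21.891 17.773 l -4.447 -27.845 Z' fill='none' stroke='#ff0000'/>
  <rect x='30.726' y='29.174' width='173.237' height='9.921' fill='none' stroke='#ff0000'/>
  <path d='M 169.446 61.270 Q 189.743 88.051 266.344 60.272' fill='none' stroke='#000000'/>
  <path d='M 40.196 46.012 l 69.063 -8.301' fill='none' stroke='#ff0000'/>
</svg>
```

G21
G90
G0 X269.830 Y26.781
M4 S209
G1 X247.939 Y9.008 F2964
G1 X243.492 Y36.853 F2964
G1 X269.830 Y26.781 F2964
M5
G0 X30.726 Y45.140
M4 S209
G1 X203.963 Y45.140 F2964
G1 X203.963 Y35.219 F2964
G1 X30.726 Y35.219 F2964
G1 X30.726 Y45.140 F2964
M5
G0 X169.446 Y13.044
M4 S682
G1 X179.817 Y4.514 F1033
G1 X194.692 Y0.349 F1033
G1 X214.072 Y0.548 F1033
G1 X237.956 Y5.113 F1033
G1 X266.344 Y14.042 F1033
M5
G0 X40.196 Y28.302
M4 S209
G1 X109.259 Y36.603 F2964
M5
G0 X0.000 Y0.000

1 u = 1 mm; y_m = 74.314 − y.

[1] `<path>` regular polygon, #ff0000→engrave S209 F2964: (269.830,26.781) → (247.939,9.008) → (243.492,36.853) → (269.830,26.781) (closed)

[2] `<rect>` rectangle, #ff0000→engrave S209 F2964: (30.726,45.140) → (203.963,45.140) → (203.963,35.219) → (30.726,35.219) → (30.726,45.140) (closed)

[3] `<path>` quadratic bezier, #000000→cut S682 F1033: (169.446,13.044) → (179.817,4.514) → (194.692,0.349) → (214.072,0.548) → (237.956,5.113) → (266.344,14.042)

[4] `<path>` line segment, #ff0000→engrave S209 F2964: (40.196,28.302) → (109.259,36.603)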